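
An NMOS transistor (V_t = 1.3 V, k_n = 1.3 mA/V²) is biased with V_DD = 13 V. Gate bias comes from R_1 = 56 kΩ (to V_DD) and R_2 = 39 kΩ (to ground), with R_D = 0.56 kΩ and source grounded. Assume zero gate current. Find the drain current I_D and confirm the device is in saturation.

V_G = V_DD·R_2/(R_1+R_2) = 13×39/95 = 5.34 V. With the source grounded, V_GS = V_G = 5.34 V.
Assume saturation: I_D = (k_n/2)(V_GS − V_t)² = (1.3/2)×(5.34 − 1.3)² = 0.65×4.04² = 10.6 mA.
V_DS = V_DD − I_D·R_D = 13 − 10.6×0.56 = 7.07 V.
Saturation requires V_DS ≥ V_GS − V_t = 4.04 V; 7.07 ≥ 4.04 ✓.

I_D ≈ 11 mA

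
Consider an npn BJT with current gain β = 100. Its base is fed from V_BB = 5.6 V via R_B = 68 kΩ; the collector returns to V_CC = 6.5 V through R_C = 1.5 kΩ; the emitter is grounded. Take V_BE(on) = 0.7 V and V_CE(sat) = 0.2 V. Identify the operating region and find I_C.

Assume active: I_B = (5.6 − 0.7)/68 = 0.0721 mA, giving I_C = β·I_B = 7.21 mA.
But then V_CE = 6.5 − 7.21×1.5 = -4.31 V < V_CE(sat) = 0.2 V — impossible in the active region.
So the transistor is saturated. With V_CE = 0.2 V, I_C = (V_CC − 0.2)/R_C = 6.3/1.5 = 4.2 mA.
Check: β·I_B = 7.21 mA > I_C = 4.2 mA, confirming saturation.

saturation; I_C ≈ 4.2 mA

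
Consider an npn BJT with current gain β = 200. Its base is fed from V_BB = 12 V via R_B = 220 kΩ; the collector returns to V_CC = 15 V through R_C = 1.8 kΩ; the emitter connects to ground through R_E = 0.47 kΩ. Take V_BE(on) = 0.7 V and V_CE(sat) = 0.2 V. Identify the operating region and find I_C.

saturation; I_C ≈ 6.5 mA

Assume active: I_B = (12 − 0.7)/(220 + 201×0.47) = 0.0359 mA, I_C = β·I_B = 7.19 mA.
Then V_CE = 15 − 7.19×1.8 − 7.22×0.47 = -1.33 V < 0.2 V — the active assumption fails.
Re-solve with V_CE = 0.2 V. KCL at the emitter: V_E/R_E = (V_BB−0.7−V_E)/R_B + (V_CC−0.2−V_E)/R_C, giving V_E = 3.08 V.
I_C = (V_CC − 0.2 − V_E)/R_C = (14.8 − 3.08)/1.8 = 6.51 mA.
Check: I_B = (11.3 − 3.08)/220 = 0.0374 mA, and β·I_B = 7.47 mA > I_C, confirming saturation.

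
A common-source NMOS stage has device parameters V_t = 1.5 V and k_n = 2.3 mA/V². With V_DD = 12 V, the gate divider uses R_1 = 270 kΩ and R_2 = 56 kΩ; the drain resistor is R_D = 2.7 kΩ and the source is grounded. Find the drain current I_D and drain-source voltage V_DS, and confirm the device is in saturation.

V_G = V_DD·R_2/(R_1+R_2) = 12×56/326 = 2.06 V. With the source grounded, V_GS = V_G = 2.06 V.
Assume saturation: I_D = (k_n/2)(V_GS − V_t)² = (2.3/2)×(2.06 − 1.5)² = 1.15×0.561² = 0.362 mA.
V_DS = V_DD − I_D·R_D = 12 − 0.362×2.7 = 11 V.
Saturation requires V_DS ≥ V_GS − V_t = 0.561 V; 11 ≥ 0.561 ✓.

I_D ≈ 0.36 mA, V_DS ≈ 11 V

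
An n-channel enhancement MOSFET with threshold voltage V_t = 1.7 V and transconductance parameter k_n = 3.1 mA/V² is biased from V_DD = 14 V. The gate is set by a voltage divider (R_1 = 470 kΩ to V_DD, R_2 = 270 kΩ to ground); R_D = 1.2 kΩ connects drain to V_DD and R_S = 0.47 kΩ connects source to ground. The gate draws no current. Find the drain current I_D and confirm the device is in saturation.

V_G = V_DD·R_2/(R_1+R_2) = 14×270/740 = 5.11 V.
Assume saturation: I_D = (k_n/2)(V_GS − V_t)² with V_GS = V_G − I_D·R_S = 5.11 − 0.47·I_D.
Substituting gives 0.342·I_D² − 5.97·I_D + 18 = 0, with roots I_D = 3.88 or 13.5 mA.
The root I_D = 13.5 mA gives V_GS = -1.26 V ≤ V_t, so take I_D = 3.88 mA.
Then V_GS = 3.28 V and V_DS = V_DD − I_D(R_D+R_S) = 14 − 3.88×1.67 = 7.51 V.
Saturation requires V_DS ≥ V_GS − V_t = 1.58 V; 7.51 ≥ 1.58 ✓.

I_D ≈ 3.9 mA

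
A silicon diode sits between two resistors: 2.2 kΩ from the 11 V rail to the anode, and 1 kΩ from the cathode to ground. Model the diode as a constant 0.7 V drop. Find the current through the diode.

I ≈ 3.2 mA

The two resistors are in series with the diode, so KVL gives 11 = I·2.2 + 0.7 + I·1.
I = (11 − 0.7) / (2.2 + 1) kΩ = 10.3 / 3.2 = 3.22 mA.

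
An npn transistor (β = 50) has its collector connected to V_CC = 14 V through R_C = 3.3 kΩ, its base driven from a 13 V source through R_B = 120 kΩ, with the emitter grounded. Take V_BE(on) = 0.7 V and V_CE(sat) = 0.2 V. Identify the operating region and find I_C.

Assume active: I_B = (13 − 0.7)/120 = 0.103 mA, giving I_C = β·I_B = 5.12 mA.
But then V_CE = 14 − 5.12×3.3 = -2.91 V < V_CE(sat) = 0.2 V — impossible in the active region.
So the transistor is saturated. With V_CE = 0.2 V, I_C = (V_CC − 0.2)/R_C = 13.8/3.3 = 4.18 mA.
Check: β·I_B = 5.12 mA > I_C = 4.18 mA, confirming saturation.

saturation; I_C ≈ 4.2 mA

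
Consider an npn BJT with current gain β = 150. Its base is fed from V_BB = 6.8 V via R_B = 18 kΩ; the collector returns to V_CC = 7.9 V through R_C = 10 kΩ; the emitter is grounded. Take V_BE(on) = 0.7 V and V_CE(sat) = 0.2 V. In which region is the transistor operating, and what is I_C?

saturation; I_C ≈ 0.77 mA

Assume active: I_B = (6.8 − 0.7)/18 = 0.339 mA, giving I_C = β·I_B = 50.8 mA.
But then V_CE = 7.9 − 50.8×10 = -500 V < V_CE(sat) = 0.2 V — impossible in the active region.
So the transistor is saturated. With V_CE = 0.2 V, I_C = (V_CC − 0.2)/R_C = 7.7/10 = 0.77 mA.
Check: β·I_B = 50.8 mA > I_C = 0.77 mA, confirming saturation.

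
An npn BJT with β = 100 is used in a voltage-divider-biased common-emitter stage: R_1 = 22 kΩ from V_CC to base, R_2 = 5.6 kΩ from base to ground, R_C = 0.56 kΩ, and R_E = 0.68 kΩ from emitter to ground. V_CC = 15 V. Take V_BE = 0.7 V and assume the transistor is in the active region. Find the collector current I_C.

I_C ≈ 3.2 mA

Thevenize the base divider: V_Th = V_CC·R_2/(R_1+R_2) = 15×5.6/27.6 = 3.04 V, R_Th = R_1‖R_2 = 4.46 kΩ.
Base-emitter loop: V_Th = I_B·R_Th + V_BE + (β+1)I_B·R_E, so I_B = (3.04 − 0.7) / (4.46 + 101×0.68) = 0.032 mA.
I_C = β·I_B = 100×0.032 = 3.2 mA, and I_E = (β+1)I_B = 3.24 mA.
V_CE = V_CC − I_C·R_C − I_E·R_E = 15 − 3.2×0.56 − 3.24×0.68 = 11 V.
V_CE = 11 V > 0.2 V confirms active-region operation.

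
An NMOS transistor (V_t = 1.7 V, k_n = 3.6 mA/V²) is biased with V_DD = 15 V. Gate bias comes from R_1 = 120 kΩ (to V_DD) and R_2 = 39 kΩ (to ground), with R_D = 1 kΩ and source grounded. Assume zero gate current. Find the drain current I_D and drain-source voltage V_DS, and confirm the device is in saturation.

V_G = V_DD·R_2/(R_1+R_2) = 15×39/159 = 3.68 V. With the source grounded, V_GS = V_G = 3.68 V.
Assume saturation: I_D = (k_n/2)(V_GS − V_t)² = (3.6/2)×(3.68 − 1.7)² = 1.8×1.98² = 7.05 mA.
V_DS = V_DD − I_D·R_D = 15 − 7.05×1 = 7.95 V.
Saturation requires V_DS ≥ V_GS − V_t = 1.98 V; 7.95 ≥ 1.98 ✓.

I_D ≈ 7.1 mA, V_DS ≈ 7.9 V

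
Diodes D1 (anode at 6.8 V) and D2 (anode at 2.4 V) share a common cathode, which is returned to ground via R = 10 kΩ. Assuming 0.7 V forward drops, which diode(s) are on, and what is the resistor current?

Assume both conduct. Then node N would need to be at both 6.8−0.7 = 6.1 V and 2.4−0.7 = 1.7 V, which is impossible.
Assume only D1 conducts: V_N = 6.8 − 0.7 = 6.1 V, so I_R = 6.1/10 = 0.61 mA.
Check D2: its anode-to-cathode voltage is 2.4 − 6.1 = -3.7 V < 0.7 V, so it is off. The assumption is consistent.

Only D1 conducts; I_R ≈ 0.61 mA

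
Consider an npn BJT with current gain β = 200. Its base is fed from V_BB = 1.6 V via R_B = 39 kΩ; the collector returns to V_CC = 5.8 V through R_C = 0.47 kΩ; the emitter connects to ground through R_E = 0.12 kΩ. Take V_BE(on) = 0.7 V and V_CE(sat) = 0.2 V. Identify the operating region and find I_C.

active; I_C ≈ 2.9 mA

Assume active. Base-emitter loop: I_B = (V_BB − V_BE)/(R_B + (β+1)R_E) = (1.6 − 0.7)/(39 + 201×0.12) = 0.0143 mA.
I_C = β·I_B = 200×0.0143 = 2.85 mA.
V_CE = V_CC − I_C·R_C − I_E·R_E = 5.8 − 2.85×0.47 − 2.87×0.12 = 4.12 V > V_CE(sat), so the active-region assumption holds.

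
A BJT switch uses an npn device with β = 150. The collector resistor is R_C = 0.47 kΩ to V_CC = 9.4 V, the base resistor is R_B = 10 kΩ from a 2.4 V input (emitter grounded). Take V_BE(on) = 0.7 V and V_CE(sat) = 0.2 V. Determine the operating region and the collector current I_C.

saturation; I_C ≈ 20 mA

Assume active: I_B = (2.4 − 0.7)/10 = 0.17 mA, giving I_C = β·I_B = 25.5 mA.
But then V_CE = 9.4 − 25.5×0.47 = -2.58 V < V_CE(sat) = 0.2 V — impossible in the active region.
So the transistor is saturated. With V_CE = 0.2 V, I_C = (V_CC − 0.2)/R_C = 9.2/0.47 = 19.6 mA.
Check: β·I_B = 25.5 mA > I_C = 19.6 mA, confirming saturation.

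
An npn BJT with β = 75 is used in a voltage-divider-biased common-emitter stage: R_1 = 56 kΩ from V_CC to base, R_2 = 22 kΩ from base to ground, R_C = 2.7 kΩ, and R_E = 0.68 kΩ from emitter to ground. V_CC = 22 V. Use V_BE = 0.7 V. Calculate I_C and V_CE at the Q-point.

Thevenize the base divider: V_Th = V_CC·R_2/(R_1+R_2) = 22×22/78 = 6.21 V, R_Th = R_1‖R_2 = 15.8 kΩ.
Base-emitter loop: V_Th = I_B·R_Th + V_BE + (β+1)I_B·R_E, so I_B = (6.21 − 0.7) / (15.8 + 76×0.68) = 0.0816 mA.
I_C = β·I_B = 75×0.0816 = 6.12 mA, and I_E = (β+1)I_B = 6.2 mA.
V_CE = V_CC − I_C·R_C − I_E·R_E = 22 − 6.12×2.7 − 6.2×0.68 = 1.26 V.
V_CE = 1.26 V > 0.2 V confirms active-region operation.

I_C ≈ 6.1 mA, V_CE ≈ 1.3 V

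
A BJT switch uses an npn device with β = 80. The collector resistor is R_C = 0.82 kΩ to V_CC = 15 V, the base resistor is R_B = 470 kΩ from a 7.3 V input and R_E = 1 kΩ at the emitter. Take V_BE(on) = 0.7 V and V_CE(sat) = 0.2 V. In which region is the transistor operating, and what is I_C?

active; I_C ≈ 0.96 mA

Assume active. Base-emitter loop: I_B = (V_BB − V_BE)/(R_B + (β+1)R_E) = (7.3 − 0.7)/(470 + 81×1) = 0.012 mA.
I_C = β·I_B = 80×0.012 = 0.958 mA.
V_CE = V_CC − I_C·R_C − I_E·R_E = 15 − 0.958×0.82 − 0.97×1 = 13.2 V > V_CE(sat), so the active-region assumption holds.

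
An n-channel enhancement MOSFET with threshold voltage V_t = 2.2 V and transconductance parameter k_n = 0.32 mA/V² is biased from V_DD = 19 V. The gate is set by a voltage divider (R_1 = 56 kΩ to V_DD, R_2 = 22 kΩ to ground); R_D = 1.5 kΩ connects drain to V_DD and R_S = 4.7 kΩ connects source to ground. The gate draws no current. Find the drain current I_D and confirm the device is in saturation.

V_G = V_DD·R_2/(R_1+R_2) = 19×22/78 = 5.36 V.
Assume saturation: I_D = (k_n/2)(V_GS − V_t)² with V_GS = V_G − I_D·R_S = 5.36 − 4.7·I_D.
Substituting gives 3.53·I_D² − 5.75·I_D + 1.6 = 0, with roots I_D = 0.355 or 1.27 mA.
The root I_D = 1.27 mA gives V_GS = -0.62 V ≤ V_t, so take I_D = 0.355 mA.
Then V_GS = 3.69 V and V_DS = V_DD − I_D(R_D+R_S) = 19 − 0.355×6.2 = 16.8 V.
Saturation requires V_DS ≥ V_GS − V_t = 1.49 V; 16.8 ≥ 1.49 ✓.

I_D ≈ 0.36 mA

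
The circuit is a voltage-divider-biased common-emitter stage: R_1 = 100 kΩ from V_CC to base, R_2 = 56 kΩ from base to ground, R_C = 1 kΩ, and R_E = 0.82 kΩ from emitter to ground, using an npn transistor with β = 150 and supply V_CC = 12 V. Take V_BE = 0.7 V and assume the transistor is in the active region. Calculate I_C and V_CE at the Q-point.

I_C ≈ 3.4 mA, V_CE ≈ 5.8 V

Thevenize the base divider: V_Th = V_CC·R_2/(R_1+R_2) = 12×56/156 = 4.31 V, R_Th = R_1‖R_2 = 35.9 kΩ.
Base-emitter loop: V_Th = I_B·R_Th + V_BE + (β+1)I_B·R_E, so I_B = (4.31 − 0.7) / (35.9 + 151×0.82) = 0.0226 mA.
I_C = β·I_B = 150×0.0226 = 3.39 mA, and I_E = (β+1)I_B = 3.41 mA.
V_CE = V_CC − I_C·R_C − I_E·R_E = 12 − 3.39×1 − 3.41×0.82 = 5.81 V.
V_CE = 5.81 V > 0.2 V confirms active-region operation.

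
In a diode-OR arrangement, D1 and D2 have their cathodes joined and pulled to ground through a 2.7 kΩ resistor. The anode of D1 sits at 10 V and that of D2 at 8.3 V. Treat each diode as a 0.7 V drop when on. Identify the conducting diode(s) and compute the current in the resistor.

Assume both conduct. Then node N would need to be at both 10−0.7 = 9.3 V and 8.3−0.7 = 7.6 V, which is impossible.
Assume only D1 conducts: V_N = 10 − 0.7 = 9.3 V, so I_R = 9.3/2.7 = 3.44 mA.
Check D2: its anode-to-cathode voltage is 8.3 − 9.3 = -1 V < 0.7 V, so it is off. The assumption is consistent.

Only D1 conducts; I_R ≈ 3.4 mA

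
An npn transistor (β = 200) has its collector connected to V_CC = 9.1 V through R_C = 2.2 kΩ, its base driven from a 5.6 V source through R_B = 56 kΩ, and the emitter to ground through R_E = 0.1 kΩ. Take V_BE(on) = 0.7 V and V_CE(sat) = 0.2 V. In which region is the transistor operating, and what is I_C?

Assume active: I_B = (5.6 − 0.7)/(56 + 201×0.1) = 0.0644 mA, I_C = β·I_B = 12.9 mA.
Then V_CE = 9.1 − 12.9×2.2 − 12.9×0.1 = -20.5 V < 0.2 V — the active assumption fails.
Re-solve with V_CE = 0.2 V. KCL at the emitter: V_E/R_E = (V_BB−0.7−V_E)/R_B + (V_CC−0.2−V_E)/R_C, giving V_E = 0.395 V.
I_C = (V_CC − 0.2 − V_E)/R_C = (8.9 − 0.395)/2.2 = 3.87 mA.
Check: I_B = (4.9 − 0.395)/56 = 0.0805 mA, and β·I_B = 16.1 mA > I_C, confirming saturation.

saturation; I_C ≈ 3.9 mA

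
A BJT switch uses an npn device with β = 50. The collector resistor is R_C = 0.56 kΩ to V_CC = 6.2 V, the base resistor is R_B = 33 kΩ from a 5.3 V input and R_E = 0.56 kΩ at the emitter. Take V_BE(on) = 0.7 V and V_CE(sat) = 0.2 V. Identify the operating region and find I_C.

Assume active. Base-emitter loop: I_B = (V_BB − V_BE)/(R_B + (β+1)R_E) = (5.3 − 0.7)/(33 + 51×0.56) = 0.0747 mA.
I_C = β·I_B = 50×0.0747 = 3.74 mA.
V_CE = V_CC − I_C·R_C − I_E·R_E = 6.2 − 3.74×0.56 − 3.81×0.56 = 1.97 V > V_CE(sat), so the active-region assumption holds.

active; I_C ≈ 3.7 mA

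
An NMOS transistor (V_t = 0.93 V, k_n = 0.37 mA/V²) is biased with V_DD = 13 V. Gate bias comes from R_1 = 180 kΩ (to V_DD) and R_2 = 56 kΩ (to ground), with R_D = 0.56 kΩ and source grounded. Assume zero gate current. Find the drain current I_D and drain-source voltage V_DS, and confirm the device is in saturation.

V_G = V_DD·R_2/(R_1+R_2) = 13×56/236 = 3.08 V. With the source grounded, V_GS = V_G = 3.08 V.
Assume saturation: I_D = (k_n/2)(V_GS − V_t)² = (0.37/2)×(3.08 − 0.93)² = 0.185×2.15² = 0.859 mA.
V_DS = V_DD − I_D·R_D = 13 − 0.859×0.56 = 12.5 V.
Saturation requires V_DS ≥ V_GS − V_t = 2.15 V; 12.5 ≥ 2.15 ✓.

I_D ≈ 0.86 mA, V_DS ≈ 13 V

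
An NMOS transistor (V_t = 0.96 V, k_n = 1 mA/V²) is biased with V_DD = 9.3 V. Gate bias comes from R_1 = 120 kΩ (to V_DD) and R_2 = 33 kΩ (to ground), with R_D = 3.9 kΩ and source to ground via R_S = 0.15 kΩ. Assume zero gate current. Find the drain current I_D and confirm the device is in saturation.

I_D ≈ 0.47 mA

V_G = V_DD·R_2/(R_1+R_2) = 9.3×33/153 = 2.01 V.
Assume saturation: I_D = (k_n/2)(V_GS − V_t)² with V_GS = V_G − I_D·R_S = 2.01 − 0.15·I_D.
Substituting gives 0.0112·I_D² − 1.16·I_D + 0.547 = 0, with roots I_D = 0.475 or 102 mA.
The root I_D = 102 mA gives V_GS = -13.3 V ≤ V_t, so take I_D = 0.475 mA.
Then V_GS = 1.93 V and V_DS = V_DD − I_D(R_D+R_S) = 9.3 − 0.475×4.05 = 7.38 V.
Saturation requires V_DS ≥ V_GS − V_t = 0.975 V; 7.38 ≥ 0.975 ✓.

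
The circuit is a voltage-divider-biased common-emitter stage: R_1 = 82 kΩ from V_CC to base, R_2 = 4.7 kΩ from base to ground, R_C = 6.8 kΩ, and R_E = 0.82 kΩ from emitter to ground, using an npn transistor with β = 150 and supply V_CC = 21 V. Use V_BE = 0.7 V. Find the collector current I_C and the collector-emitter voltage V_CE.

Thevenize the base divider: V_Th = V_CC·R_2/(R_1+R_2) = 21×4.7/86.7 = 1.14 V, R_Th = R_1‖R_2 = 4.45 kΩ.
Base-emitter loop: V_Th = I_B·R_Th + V_BE + (β+1)I_B·R_E, so I_B = (1.14 − 0.7) / (4.45 + 151×0.82) = 0.00342 mA.
I_C = β·I_B = 150×0.00342 = 0.513 mA, and I_E = (β+1)I_B = 0.516 mA.
V_CE = V_CC − I_C·R_C − I_E·R_E = 21 − 0.513×6.8 − 0.516×0.82 = 17.1 V.
V_CE = 17.1 V > 0.2 V confirms active-region operation.

I_C ≈ 0.51 mA, V_CE ≈ 17 V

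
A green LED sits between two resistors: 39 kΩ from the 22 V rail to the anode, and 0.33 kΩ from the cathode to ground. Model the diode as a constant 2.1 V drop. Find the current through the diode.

I ≈ 0.51 mA

The two resistors are in series with the diode, so KVL gives 22 = I·39 + 2.1 + I·0.33.
I = (22 − 2.1) / (39 + 0.33) kΩ = 19.9 / 39.3 = 0.506 mA.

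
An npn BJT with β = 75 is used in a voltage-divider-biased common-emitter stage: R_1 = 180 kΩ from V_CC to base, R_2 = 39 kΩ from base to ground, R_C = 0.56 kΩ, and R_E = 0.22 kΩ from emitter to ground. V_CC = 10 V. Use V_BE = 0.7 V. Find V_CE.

Thevenize the base divider: V_Th = V_CC·R_2/(R_1+R_2) = 10×39/219 = 1.78 V, R_Th = R_1‖R_2 = 32.1 kΩ.
Base-emitter loop: V_Th = I_B·R_Th + V_BE + (β+1)I_B·R_E, so I_B = (1.78 − 0.7) / (32.1 + 76×0.22) = 0.0222 mA.
I_C = β·I_B = 75×0.0222 = 1.66 mA, and I_E = (β+1)I_B = 1.68 mA.
V_CE = V_CC − I_C·R_C − I_E·R_E = 10 − 1.66×0.56 − 1.68×0.22 = 8.7 V.
V_CE = 8.7 V > 0.2 V confirms active-region operation.

V_CE ≈ 8.7 V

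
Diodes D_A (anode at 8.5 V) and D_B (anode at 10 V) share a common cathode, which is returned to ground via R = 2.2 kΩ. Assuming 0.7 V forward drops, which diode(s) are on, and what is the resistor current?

Only D_B conducts; I_R ≈ 4.2 mA

Assume both conduct. Then node N would need to be at both 8.5−0.7 = 7.8 V and 10−0.7 = 9.3 V, which is impossible.
Assume only D_B conducts: V_N = 10 − 0.7 = 9.3 V, so I_R = 9.3/2.2 = 4.23 mA.
Check D_A: its anode-to-cathode voltage is 8.5 − 9.3 = -0.8 V < 0.7 V, so it is off. The assumption is consistent.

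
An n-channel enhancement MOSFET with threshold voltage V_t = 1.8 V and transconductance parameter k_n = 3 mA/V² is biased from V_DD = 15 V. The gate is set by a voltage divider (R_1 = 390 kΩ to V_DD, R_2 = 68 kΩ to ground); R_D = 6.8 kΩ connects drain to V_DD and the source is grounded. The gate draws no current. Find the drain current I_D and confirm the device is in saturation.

V_G = V_DD·R_2/(R_1+R_2) = 15×68/458 = 2.23 V. With the source grounded, V_GS = V_G = 2.23 V.
Assume saturation: I_D = (k_n/2)(V_GS − V_t)² = (3/2)×(2.23 − 1.8)² = 1.5×0.427² = 0.274 mA.
V_DS = V_DD − I_D·R_D = 15 − 0.274×6.8 = 13.1 V.
Saturation requires V_DS ≥ V_GS − V_t = 0.427 V; 13.1 ≥ 0.427 ✓.

I_D ≈ 0.27 mA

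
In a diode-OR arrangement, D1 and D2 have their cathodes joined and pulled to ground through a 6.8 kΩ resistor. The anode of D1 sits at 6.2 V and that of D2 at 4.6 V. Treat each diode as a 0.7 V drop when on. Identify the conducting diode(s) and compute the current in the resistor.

Assume both conduct. Then node N would need to be at both 6.2−0.7 = 5.5 V and 4.6−0.7 = 3.9 V, which is impossible.
Assume only D1 conducts: V_N = 6.2 − 0.7 = 5.5 V, so I_R = 5.5/6.8 = 0.809 mA.
Check D2: its anode-to-cathode voltage is 4.6 − 5.5 = -0.9 V < 0.7 V, so it is off. The assumption is consistent.

Only D1 conducts; I_R ≈ 0.81 mA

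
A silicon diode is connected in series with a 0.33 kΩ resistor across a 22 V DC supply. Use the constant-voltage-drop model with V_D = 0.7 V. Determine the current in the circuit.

I ≈ 65 mA

KVL around the loop: 22 = V_D + I·R = 0.7 + I × 0.33 kΩ.
So I = (22 − 0.7) / 0.33 kΩ = 21.3 / 0.33 = 64.5 mA.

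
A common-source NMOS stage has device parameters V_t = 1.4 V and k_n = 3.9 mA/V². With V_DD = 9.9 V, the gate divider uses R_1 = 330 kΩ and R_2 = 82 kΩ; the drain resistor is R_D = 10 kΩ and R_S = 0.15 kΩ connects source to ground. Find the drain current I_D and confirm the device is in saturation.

V_G = V_DD·R_2/(R_1+R_2) = 9.9×82/412 = 1.97 V.
Assume saturation: I_D = (k_n/2)(V_GS − V_t)² with V_GS = V_G − I_D·R_S = 1.97 − 0.15·I_D.
Substituting gives 0.0439·I_D² − 1.33·I_D + 0.634 = 0, with roots I_D = 0.483 or 29.9 mA.
The root I_D = 29.9 mA gives V_GS = -2.52 V ≤ V_t, so take I_D = 0.483 mA.
Then V_GS = 1.9 V and V_DS = V_DD − I_D(R_D+R_S) = 9.9 − 0.483×10.2 = 4.99 V.
Saturation requires V_DS ≥ V_GS − V_t = 0.498 V; 4.99 ≥ 0.498 ✓.

I_D ≈ 0.48 mA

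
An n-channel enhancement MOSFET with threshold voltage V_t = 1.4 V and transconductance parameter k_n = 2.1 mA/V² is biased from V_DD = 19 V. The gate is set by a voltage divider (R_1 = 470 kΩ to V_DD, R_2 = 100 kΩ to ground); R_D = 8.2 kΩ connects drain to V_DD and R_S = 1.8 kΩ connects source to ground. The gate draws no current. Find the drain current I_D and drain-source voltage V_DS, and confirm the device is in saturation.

I_D ≈ 0.64 mA, V_DS ≈ 13 V

V_G = V_DD·R_2/(R_1+R_2) = 19×100/570 = 3.33 V.
Assume saturation: I_D = (k_n/2)(V_GS − V_t)² with V_GS = V_G − I_D·R_S = 3.33 − 1.8·I_D.
Substituting gives 3.4·I_D² − 8.31·I_D + 3.92 = 0, with roots I_D = 0.64 or 1.8 mA.
The root I_D = 1.8 mA gives V_GS = 0.09 V ≤ V_t, so take I_D = 0.64 mA.
Then V_GS = 2.18 V and V_DS = V_DD − I_D(R_D+R_S) = 19 − 0.64×10 = 12.6 V.
Saturation requires V_DS ≥ V_GS − V_t = 0.781 V; 12.6 ≥ 0.781 ✓.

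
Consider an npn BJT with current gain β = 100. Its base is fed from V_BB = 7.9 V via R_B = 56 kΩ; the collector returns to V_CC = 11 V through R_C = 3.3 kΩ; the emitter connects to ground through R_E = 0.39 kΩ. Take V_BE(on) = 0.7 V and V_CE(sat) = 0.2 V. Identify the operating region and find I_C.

Assume active: I_B = (7.9 − 0.7)/(56 + 101×0.39) = 0.0755 mA, I_C = β·I_B = 7.55 mA.
Then V_CE = 11 − 7.55×3.3 − 7.62×0.39 = -16.9 V < 0.2 V — the active assumption fails.
Re-solve with V_CE = 0.2 V. KCL at the emitter: V_E/R_E = (V_BB−0.7−V_E)/R_B + (V_CC−0.2−V_E)/R_C, giving V_E = 1.18 V.
I_C = (V_CC − 0.2 − V_E)/R_C = (10.8 − 1.18)/3.3 = 2.92 mA.
Check: I_B = (7.2 − 1.18)/56 = 0.108 mA, and β·I_B = 10.8 mA > I_C, confirming saturation.

saturation; I_C ≈ 2.9 mA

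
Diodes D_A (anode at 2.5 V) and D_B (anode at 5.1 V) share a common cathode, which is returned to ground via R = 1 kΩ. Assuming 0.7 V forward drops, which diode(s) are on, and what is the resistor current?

Only D_B conducts; I_R ≈ 4.4 mA

Assume both conduct. Then node N would need to be at both 2.5−0.7 = 1.8 V and 5.1−0.7 = 4.4 V, which is impossible.
Assume only D_B conducts: V_N = 5.1 − 0.7 = 4.4 V, so I_R = 4.4/1 = 4.4 mA.
Check D_A: its anode-to-cathode voltage is 2.5 − 4.4 = -1.9 V < 0.7 V, so it is off. The assumption is consistent.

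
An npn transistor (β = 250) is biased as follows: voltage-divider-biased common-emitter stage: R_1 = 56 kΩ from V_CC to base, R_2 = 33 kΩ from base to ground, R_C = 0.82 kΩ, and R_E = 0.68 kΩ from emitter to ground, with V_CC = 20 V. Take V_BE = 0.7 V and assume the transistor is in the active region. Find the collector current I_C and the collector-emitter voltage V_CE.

I_C ≈ 8.8 mA, V_CE ≈ 6.8 V

Thevenize the base divider: V_Th = V_CC·R_2/(R_1+R_2) = 20×33/89 = 7.42 V, R_Th = R_1‖R_2 = 20.8 kΩ.
Base-emitter loop: V_Th = I_B·R_Th + V_BE + (β+1)I_B·R_E, so I_B = (7.42 − 0.7) / (20.8 + 251×0.68) = 0.0351 mA.
I_C = β·I_B = 250×0.0351 = 8.77 mA, and I_E = (β+1)I_B = 8.8 mA.
V_CE = V_CC − I_C·R_C − I_E·R_E = 20 − 8.77×0.82 − 8.8×0.68 = 6.82 V.
V_CE = 6.82 V > 0.2 V confirms active-region operation.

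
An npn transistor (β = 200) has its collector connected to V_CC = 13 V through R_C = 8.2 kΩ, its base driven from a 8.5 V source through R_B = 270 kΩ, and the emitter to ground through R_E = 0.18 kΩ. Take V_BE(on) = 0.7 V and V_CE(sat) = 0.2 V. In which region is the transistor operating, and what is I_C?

Assume active: I_B = (8.5 − 0.7)/(270 + 201×0.18) = 0.0255 mA, I_C = β·I_B = 5.1 mA.
Then V_CE = 13 − 5.1×8.2 − 5.12×0.18 = -29.7 V < 0.2 V — the active assumption fails.
Re-solve with V_CE = 0.2 V. KCL at the emitter: V_E/R_E = (V_BB−0.7−V_E)/R_B + (V_CC−0.2−V_E)/R_C, giving V_E = 0.28 V.
I_C = (V_CC − 0.2 − V_E)/R_C = (12.8 − 0.28)/8.2 = 1.53 mA.
Check: I_B = (7.8 − 0.28)/270 = 0.0279 mA, and β·I_B = 5.57 mA > I_C, confirming saturation.

saturation; I_C ≈ 1.5 mA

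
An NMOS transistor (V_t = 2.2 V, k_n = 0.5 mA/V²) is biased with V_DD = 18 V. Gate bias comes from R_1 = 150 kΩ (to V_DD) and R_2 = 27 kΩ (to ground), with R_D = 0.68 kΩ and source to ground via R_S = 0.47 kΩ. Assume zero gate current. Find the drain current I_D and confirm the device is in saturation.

I_D ≈ 0.066 mA

V_G = V_DD·R_2/(R_1+R_2) = 18×27/177 = 2.75 V.
Assume saturation: I_D = (k_n/2)(V_GS − V_t)² with V_GS = V_G − I_D·R_S = 2.75 − 0.47·I_D.
Substituting gives 0.0552·I_D² − 1.13·I_D + 0.0745 = 0, with roots I_D = 0.0662 or 20.4 mA.
The root I_D = 20.4 mA gives V_GS = -6.83 V ≤ V_t, so take I_D = 0.0662 mA.
Then V_GS = 2.71 V and V_DS = V_DD − I_D(R_D+R_S) = 18 − 0.0662×1.15 = 17.9 V.
Saturation requires V_DS ≥ V_GS − V_t = 0.515 V; 17.9 ≥ 0.515 ✓.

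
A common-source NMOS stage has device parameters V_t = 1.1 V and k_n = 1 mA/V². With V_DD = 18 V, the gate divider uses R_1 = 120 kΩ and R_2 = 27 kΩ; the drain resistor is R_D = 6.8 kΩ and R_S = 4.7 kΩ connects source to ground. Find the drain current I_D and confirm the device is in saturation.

V_G = V_DD·R_2/(R_1+R_2) = 18×27/147 = 3.31 V.
Assume saturation: I_D = (k_n/2)(V_GS − V_t)² with V_GS = V_G − I_D·R_S = 3.31 − 4.7·I_D.
Substituting gives 11·I_D² − 11.4·I_D + 2.43 = 0, with roots I_D = 0.304 or 0.726 mA.
The root I_D = 0.726 mA gives V_GS = -0.105 V ≤ V_t, so take I_D = 0.304 mA.
Then V_GS = 1.88 V and V_DS = V_DD − I_D(R_D+R_S) = 18 − 0.304×11.5 = 14.5 V.
Saturation requires V_DS ≥ V_GS − V_t = 0.779 V; 14.5 ≥ 0.779 ✓.

I_D ≈ 0.3 mA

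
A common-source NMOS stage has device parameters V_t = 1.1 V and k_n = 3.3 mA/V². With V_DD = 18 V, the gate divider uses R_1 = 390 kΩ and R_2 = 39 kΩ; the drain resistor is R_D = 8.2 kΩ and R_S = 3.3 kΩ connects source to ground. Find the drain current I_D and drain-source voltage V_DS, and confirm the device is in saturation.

I_D ≈ 0.091 mA, V_DS ≈ 17 V

V_G = V_DD·R_2/(R_1+R_2) = 18×39/429 = 1.64 V.
Assume saturation: I_D = (k_n/2)(V_GS − V_t)² with V_GS = V_G − I_D·R_S = 1.64 − 3.3·I_D.
Substituting gives 18·I_D² − 6.84·I_D + 0.475 = 0, with roots I_D = 0.0913 or 0.289 mA.
The root I_D = 0.289 mA gives V_GS = 0.681 V ≤ V_t, so take I_D = 0.0913 mA.
Then V_GS = 1.34 V and V_DS = V_DD − I_D(R_D+R_S) = 18 − 0.0913×11.5 = 17 V.
Saturation requires V_DS ≥ V_GS − V_t = 0.235 V; 17 ≥ 0.235 ✓.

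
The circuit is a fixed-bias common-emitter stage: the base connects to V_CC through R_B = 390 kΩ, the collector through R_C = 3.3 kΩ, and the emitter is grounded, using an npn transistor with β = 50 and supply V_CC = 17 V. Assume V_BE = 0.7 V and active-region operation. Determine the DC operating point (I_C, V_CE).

Base loop: V_CC = I_B·R_B + V_BE, so I_B = (17 − 0.7)/390 kΩ = 0.0418 mA.
In the active region I_C = β·I_B = 50 × 0.0418 = 2.09 mA.
Collector loop: V_CE = V_CC − I_C·R_C = 17 − 2.09×3.3 = 10.1 V.
Since V_CE = 10.1 V > V_CE(sat) ≈ 0.2 V, the transistor is in the active region as assumed.

I_C ≈ 2.1 mA, V_CE ≈ 10 V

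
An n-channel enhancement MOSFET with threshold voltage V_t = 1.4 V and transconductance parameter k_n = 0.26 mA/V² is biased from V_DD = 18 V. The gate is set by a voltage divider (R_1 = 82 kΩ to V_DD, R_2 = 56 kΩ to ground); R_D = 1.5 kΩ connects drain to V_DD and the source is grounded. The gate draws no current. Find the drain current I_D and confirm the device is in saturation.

V_G = V_DD·R_2/(R_1+R_2) = 18×56/138 = 7.3 V. With the source grounded, V_GS = V_G = 7.3 V.
Assume saturation: I_D = (k_n/2)(V_GS − V_t)² = (0.26/2)×(7.3 − 1.4)² = 0.13×5.9² = 4.53 mA.
V_DS = V_DD − I_D·R_D = 18 − 4.53×1.5 = 11.2 V.
Saturation requires V_DS ≥ V_GS − V_t = 5.9 V; 11.2 ≥ 5.9 ✓.

I_D ≈ 4.5 mA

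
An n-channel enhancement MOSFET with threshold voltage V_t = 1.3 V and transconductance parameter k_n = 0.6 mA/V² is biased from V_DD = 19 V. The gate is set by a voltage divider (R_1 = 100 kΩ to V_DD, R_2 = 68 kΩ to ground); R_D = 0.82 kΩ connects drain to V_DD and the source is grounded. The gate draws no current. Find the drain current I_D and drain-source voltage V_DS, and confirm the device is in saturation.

I_D ≈ 12 mA, V_DS ≈ 9 V

V_G = V_DD·R_2/(R_1+R_2) = 19×68/168 = 7.69 V. With the source grounded, V_GS = V_G = 7.69 V.
Assume saturation: I_D = (k_n/2)(V_GS − V_t)² = (0.6/2)×(7.69 − 1.3)² = 0.3×6.39² = 12.3 mA.
V_DS = V_DD − I_D·R_D = 19 − 12.3×0.82 = 8.95 V.
Saturation requires V_DS ≥ V_GS − V_t = 6.39 V; 8.95 ≥ 6.39 ✓.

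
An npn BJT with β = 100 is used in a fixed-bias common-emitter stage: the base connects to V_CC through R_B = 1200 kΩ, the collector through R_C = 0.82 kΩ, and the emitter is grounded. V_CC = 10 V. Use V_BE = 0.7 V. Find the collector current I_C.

I_C ≈ 0.78 mA

Base loop: V_CC = I_B·R_B + V_BE, so I_B = (10 − 0.7)/1200 kΩ = 0.00775 mA.
In the active region I_C = β·I_B = 100 × 0.00775 = 0.775 mA.
Collector loop: V_CE = V_CC − I_C·R_C = 10 − 0.775×0.82 = 9.36 V.
Since V_CE = 9.36 V > V_CE(sat) ≈ 0.2 V, the transistor is in the active region as assumed.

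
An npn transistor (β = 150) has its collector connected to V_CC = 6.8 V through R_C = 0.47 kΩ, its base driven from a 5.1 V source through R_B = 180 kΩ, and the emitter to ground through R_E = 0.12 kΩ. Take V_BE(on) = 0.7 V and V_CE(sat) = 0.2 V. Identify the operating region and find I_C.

Assume active. Base-emitter loop: I_B = (V_BB − V_BE)/(R_B + (β+1)R_E) = (5.1 − 0.7)/(180 + 151×0.12) = 0.0222 mA.
I_C = β·I_B = 150×0.0222 = 3.33 mA.
V_CE = V_CC − I_C·R_C − I_E·R_E = 6.8 − 3.33×0.47 − 3.35×0.12 = 4.83 V > V_CE(sat), so the active-region assumption holds.

active; I_C ≈ 3.3 mA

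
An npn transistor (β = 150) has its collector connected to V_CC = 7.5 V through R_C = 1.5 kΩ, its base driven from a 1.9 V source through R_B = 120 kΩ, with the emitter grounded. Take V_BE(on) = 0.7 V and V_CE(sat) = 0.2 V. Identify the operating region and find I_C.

active; I_C ≈ 1.5 mA

Assume active. Base-emitter loop: I_B = (V_BB − V_BE)/R_B = (1.9 − 0.7)/120 = 0.01 mA.
I_C = β·I_B = 150×0.01 = 1.5 mA.
V_CE = V_CC − I_C·R_C = 7.5 − 1.5×1.5 = 5.25 V > V_CE(sat), so the active-region assumption holds.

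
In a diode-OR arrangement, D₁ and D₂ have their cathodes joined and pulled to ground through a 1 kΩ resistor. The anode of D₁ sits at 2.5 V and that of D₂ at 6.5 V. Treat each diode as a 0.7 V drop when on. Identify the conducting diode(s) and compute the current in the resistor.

Only D₂ conducts; I_R ≈ 5.8 mA

Assume both conduct. Then node N would need to be at both 2.5−0.7 = 1.8 V and 6.5−0.7 = 5.8 V, which is impossible.
Assume only D₂ conducts: V_N = 6.5 − 0.7 = 5.8 V, so I_R = 5.8/1 = 5.8 mA.
Check D₁: its anode-to-cathode voltage is 2.5 − 5.8 = -3.3 V < 0.7 V, so it is off. The assumption is consistent.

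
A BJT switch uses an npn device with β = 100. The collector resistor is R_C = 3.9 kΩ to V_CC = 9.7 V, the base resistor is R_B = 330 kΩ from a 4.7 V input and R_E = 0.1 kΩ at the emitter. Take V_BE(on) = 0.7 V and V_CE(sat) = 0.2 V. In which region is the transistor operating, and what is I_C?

active; I_C ≈ 1.2 mA

Assume active. Base-emitter loop: I_B = (V_BB − V_BE)/(R_B + (β+1)R_E) = (4.7 − 0.7)/(330 + 101×0.1) = 0.0118 mA.
I_C = β·I_B = 100×0.0118 = 1.18 mA.
V_CE = V_CC − I_C·R_C − I_E·R_E = 9.7 − 1.18×3.9 − 1.19×0.1 = 4.99 V > V_CE(sat), so the active-region assumption holds.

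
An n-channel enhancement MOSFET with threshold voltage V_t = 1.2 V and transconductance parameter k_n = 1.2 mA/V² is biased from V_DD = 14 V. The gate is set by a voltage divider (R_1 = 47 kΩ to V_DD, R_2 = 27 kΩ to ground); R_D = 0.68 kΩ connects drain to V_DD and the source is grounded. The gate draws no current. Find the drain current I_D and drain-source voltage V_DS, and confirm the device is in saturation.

V_G = V_DD·R_2/(R_1+R_2) = 14×27/74 = 5.11 V. With the source grounded, V_GS = V_G = 5.11 V.
Assume saturation: I_D = (k_n/2)(V_GS − V_t)² = (1.2/2)×(5.11 − 1.2)² = 0.6×3.91² = 9.16 mA.
V_DS = V_DD − I_D·R_D = 14 − 9.16×0.68 = 7.77 V.
Saturation requires V_DS ≥ V_GS − V_t = 3.91 V; 7.77 ≥ 3.91 ✓.

I_D ≈ 9.2 mA, V_DS ≈ 7.8 V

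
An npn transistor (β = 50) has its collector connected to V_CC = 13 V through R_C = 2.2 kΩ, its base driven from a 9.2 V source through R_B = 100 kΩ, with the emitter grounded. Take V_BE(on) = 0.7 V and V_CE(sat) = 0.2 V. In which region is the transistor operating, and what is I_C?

Assume active. Base-emitter loop: I_B = (V_BB − V_BE)/R_B = (9.2 − 0.7)/100 = 0.085 mA.
I_C = β·I_B = 50×0.085 = 4.25 mA.
V_CE = V_CC − I_C·R_C = 13 − 4.25×2.2 = 3.65 V > V_CE(sat), so the active-region assumption holds.

active; I_C ≈ 4.2 mA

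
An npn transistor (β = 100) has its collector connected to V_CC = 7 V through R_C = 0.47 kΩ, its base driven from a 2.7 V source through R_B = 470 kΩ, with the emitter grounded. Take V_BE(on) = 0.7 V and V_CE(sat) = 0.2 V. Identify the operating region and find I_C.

Assume active. Base-emitter loop: I_B = (V_BB − V_BE)/R_B = (2.7 − 0.7)/470 = 0.00426 mA.
I_C = β·I_B = 100×0.00426 = 0.426 mA.
V_CE = V_CC − I_C·R_C = 7 − 0.426×0.47 = 6.8 V > V_CE(sat), so the active-region assumption holds.

active; I_C ≈ 0.43 mA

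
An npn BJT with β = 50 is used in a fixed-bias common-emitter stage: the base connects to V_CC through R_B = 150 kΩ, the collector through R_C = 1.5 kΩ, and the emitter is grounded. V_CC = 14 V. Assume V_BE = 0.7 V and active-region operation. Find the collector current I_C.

Base loop: V_CC = I_B·R_B + V_BE, so I_B = (14 − 0.7)/150 kΩ = 0.0887 mA.
In the active region I_C = β·I_B = 50 × 0.0887 = 4.43 mA.
Collector loop: V_CE = V_CC − I_C·R_C = 14 − 4.43×1.5 = 7.35 V.
Since V_CE = 7.35 V > V_CE(sat) ≈ 0.2 V, the transistor is in the active region as assumed.

I_C ≈ 4.4 mA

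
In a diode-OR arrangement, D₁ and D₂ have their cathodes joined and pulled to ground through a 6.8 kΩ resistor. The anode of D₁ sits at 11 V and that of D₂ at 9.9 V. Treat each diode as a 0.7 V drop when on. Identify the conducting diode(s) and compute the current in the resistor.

Only D₁ conducts; I_R ≈ 1.5 mA

Assume both conduct. Then node N would need to be at both 11−0.7 = 10.3 V and 9.9−0.7 = 9.2 V, which is impossible.
Assume only D₁ conducts: V_N = 11 − 0.7 = 10.3 V, so I_R = 10.3/6.8 = 1.51 mA.
Check D₂: its anode-to-cathode voltage is 9.9 − 10.3 = -0.4 V < 0.7 V, so it is off. The assumption is consistent.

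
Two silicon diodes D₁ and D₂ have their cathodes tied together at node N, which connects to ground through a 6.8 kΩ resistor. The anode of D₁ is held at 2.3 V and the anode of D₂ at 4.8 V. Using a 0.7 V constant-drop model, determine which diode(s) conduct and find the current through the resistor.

Only D₂ conducts; I_R ≈ 0.6 mA

Assume both conduct. Then node N would need to be at both 2.3−0.7 = 1.6 V and 4.8−0.7 = 4.1 V, which is impossible.
Assume only D₂ conducts: V_N = 4.8 − 0.7 = 4.1 V, so I_R = 4.1/6.8 = 0.603 mA.
Check D₁: its anode-to-cathode voltage is 2.3 − 4.1 = -1.8 V < 0.7 V, so it is off. The assumption is consistent.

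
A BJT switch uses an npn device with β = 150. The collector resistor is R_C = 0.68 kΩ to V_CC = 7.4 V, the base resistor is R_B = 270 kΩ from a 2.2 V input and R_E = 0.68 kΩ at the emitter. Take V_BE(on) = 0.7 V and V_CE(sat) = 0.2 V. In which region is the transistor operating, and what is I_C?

active; I_C ≈ 0.6 mA

Assume active. Base-emitter loop: I_B = (V_BB − V_BE)/(R_B + (β+1)R_E) = (2.2 − 0.7)/(270 + 151×0.68) = 0.00402 mA.
I_C = β·I_B = 150×0.00402 = 0.604 mA.
V_CE = V_CC − I_C·R_C − I_E·R_E = 7.4 − 0.604×0.68 − 0.608×0.68 = 6.58 V > V_CE(sat), so the active-region assumption holds.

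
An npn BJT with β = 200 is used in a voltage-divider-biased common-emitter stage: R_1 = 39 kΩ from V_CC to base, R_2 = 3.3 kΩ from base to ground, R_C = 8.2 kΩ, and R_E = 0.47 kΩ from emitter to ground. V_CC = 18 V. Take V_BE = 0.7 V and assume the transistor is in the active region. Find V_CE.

Thevenize the base divider: V_Th = V_CC·R_2/(R_1+R_2) = 18×3.3/42.3 = 1.4 V, R_Th = R_1‖R_2 = 3.04 kΩ.
Base-emitter loop: V_Th = I_B·R_Th + V_BE + (β+1)I_B·R_E, so I_B = (1.4 − 0.7) / (3.04 + 201×0.47) = 0.00722 mA.
I_C = β·I_B = 200×0.00722 = 1.44 mA, and I_E = (β+1)I_B = 1.45 mA.
V_CE = V_CC − I_C·R_C − I_E·R_E = 18 − 1.44×8.2 − 1.45×0.47 = 5.47 V.
V_CE = 5.47 V > 0.2 V confirms active-region operation.

V_CE ≈ 5.5 V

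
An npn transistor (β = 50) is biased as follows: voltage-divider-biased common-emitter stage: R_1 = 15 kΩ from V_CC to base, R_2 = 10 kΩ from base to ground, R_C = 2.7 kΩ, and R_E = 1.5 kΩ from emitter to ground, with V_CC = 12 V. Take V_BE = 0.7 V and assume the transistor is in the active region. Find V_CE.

V_CE ≈ 1.5 V

Thevenize the base divider: V_Th = V_CC·R_2/(R_1+R_2) = 12×10/25 = 4.8 V, R_Th = R_1‖R_2 = 6 kΩ.
Base-emitter loop: V_Th = I_B·R_Th + V_BE + (β+1)I_B·R_E, so I_B = (4.8 − 0.7) / (6 + 51×1.5) = 0.0497 mA.
I_C = β·I_B = 50×0.0497 = 2.48 mA, and I_E = (β+1)I_B = 2.53 mA.
V_CE = V_CC − I_C·R_C − I_E·R_E = 12 − 2.48×2.7 − 2.53×1.5 = 1.49 V.
V_CE = 1.49 V > 0.2 V confirms active-region operation.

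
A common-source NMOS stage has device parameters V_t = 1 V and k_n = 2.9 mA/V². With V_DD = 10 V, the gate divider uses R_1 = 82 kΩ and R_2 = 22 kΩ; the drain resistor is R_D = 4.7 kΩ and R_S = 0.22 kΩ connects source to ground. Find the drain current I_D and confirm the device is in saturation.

V_G = V_DD·R_2/(R_1+R_2) = 10×22/104 = 2.12 V.
Assume saturation: I_D = (k_n/2)(V_GS − V_t)² with V_GS = V_G − I_D·R_S = 2.12 − 0.22·I_D.
Substituting gives 0.0702·I_D² − 1.71·I_D + 1.8 = 0, with roots I_D = 1.1 or 23.3 mA.
The root I_D = 23.3 mA gives V_GS = -3.01 V ≤ V_t, so take I_D = 1.1 mA.
Then V_GS = 1.87 V and V_DS = V_DD − I_D(R_D+R_S) = 10 − 1.1×4.92 = 4.57 V.
Saturation requires V_DS ≥ V_GS − V_t = 0.873 V; 4.57 ≥ 0.873 ✓.

I_D ≈ 1.1 mA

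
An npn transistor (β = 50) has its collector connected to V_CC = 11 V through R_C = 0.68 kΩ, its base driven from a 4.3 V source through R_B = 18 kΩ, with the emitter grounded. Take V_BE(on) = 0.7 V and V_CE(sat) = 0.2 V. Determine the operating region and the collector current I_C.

active; I_C ≈ 10 mA

Assume active. Base-emitter loop: I_B = (V_BB − V_BE)/R_B = (4.3 − 0.7)/18 = 0.2 mA.
I_C = β·I_B = 50×0.2 = 10 mA.
V_CE = V_CC − I_C·R_C = 11 − 10×0.68 = 4.2 V > V_CE(sat), so the active-region assumption holds.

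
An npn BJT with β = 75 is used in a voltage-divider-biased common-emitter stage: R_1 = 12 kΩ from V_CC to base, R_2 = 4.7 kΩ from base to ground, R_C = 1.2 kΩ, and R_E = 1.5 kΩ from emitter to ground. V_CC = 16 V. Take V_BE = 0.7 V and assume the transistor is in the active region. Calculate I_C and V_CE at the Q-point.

Thevenize the base divider: V_Th = V_CC·R_2/(R_1+R_2) = 16×4.7/16.7 = 4.5 V, R_Th = R_1‖R_2 = 3.38 kΩ.
Base-emitter loop: V_Th = I_B·R_Th + V_BE + (β+1)I_B·R_E, so I_B = (4.5 − 0.7) / (3.38 + 76×1.5) = 0.0324 mA.
I_C = β·I_B = 75×0.0324 = 2.43 mA, and I_E = (β+1)I_B = 2.46 mA.
V_CE = V_CC − I_C·R_C − I_E·R_E = 16 − 2.43×1.2 − 2.46×1.5 = 9.39 V.
V_CE = 9.39 V > 0.2 V confirms active-region operation.

I_C ≈ 2.4 mA, V_CE ≈ 9.4 V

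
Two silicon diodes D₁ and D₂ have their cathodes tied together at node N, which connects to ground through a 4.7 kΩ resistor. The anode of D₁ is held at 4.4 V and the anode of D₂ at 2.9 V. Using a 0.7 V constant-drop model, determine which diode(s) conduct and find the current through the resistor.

Assume both conduct. Then node N would need to be at both 4.4−0.7 = 3.7 V and 2.9−0.7 = 2.2 V, which is impossible.
Assume only D₁ conducts: V_N = 4.4 − 0.7 = 3.7 V, so I_R = 3.7/4.7 = 0.787 mA.
Check D₂: its anode-to-cathode voltage is 2.9 − 3.7 = -0.8 V < 0.7 V, so it is off. The assumption is consistent.

Only D₁ conducts; I_R ≈ 0.79 mA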